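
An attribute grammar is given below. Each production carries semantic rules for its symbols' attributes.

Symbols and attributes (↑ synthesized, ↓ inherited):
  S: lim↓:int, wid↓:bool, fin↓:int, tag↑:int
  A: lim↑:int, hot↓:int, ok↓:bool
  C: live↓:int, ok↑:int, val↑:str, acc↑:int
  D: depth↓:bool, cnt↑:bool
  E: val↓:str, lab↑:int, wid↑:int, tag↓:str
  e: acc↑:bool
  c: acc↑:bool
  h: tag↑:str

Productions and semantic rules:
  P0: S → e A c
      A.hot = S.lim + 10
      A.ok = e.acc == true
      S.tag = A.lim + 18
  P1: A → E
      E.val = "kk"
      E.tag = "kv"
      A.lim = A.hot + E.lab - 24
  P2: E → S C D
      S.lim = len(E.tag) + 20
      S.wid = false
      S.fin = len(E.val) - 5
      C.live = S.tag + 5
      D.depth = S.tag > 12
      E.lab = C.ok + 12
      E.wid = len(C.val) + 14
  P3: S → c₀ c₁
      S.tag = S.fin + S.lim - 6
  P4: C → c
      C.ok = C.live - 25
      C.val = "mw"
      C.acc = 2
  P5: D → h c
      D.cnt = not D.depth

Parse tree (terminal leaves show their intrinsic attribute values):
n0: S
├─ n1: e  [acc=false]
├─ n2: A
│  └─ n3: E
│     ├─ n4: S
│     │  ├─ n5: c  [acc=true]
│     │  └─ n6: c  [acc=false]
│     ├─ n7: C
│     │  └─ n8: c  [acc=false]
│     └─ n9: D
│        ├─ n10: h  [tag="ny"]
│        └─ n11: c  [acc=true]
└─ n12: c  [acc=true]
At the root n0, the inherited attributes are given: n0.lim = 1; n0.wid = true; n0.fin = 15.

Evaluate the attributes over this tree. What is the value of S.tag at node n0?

10

1. n0.lim = 1  [given at root]
2. n0.wid = true  [given at root]
3. n0.fin = 15  [given at root]
4. n1.acc = false  [terminal]
5. n2.hot = 11  [S.lim + 10]
6. n2.ok = false  [e.acc == true]
7. n3.val = "kk"  ["kk"]
8. n3.tag = "kv"  ["kv"]
9. n4.lim = 22  [len(E.tag) + 20]
10. n4.wid = false  [false]
11. n4.fin = -3  [len(E.val) - 5]
12. n5.acc = true  [terminal]
13. n6.acc = false  [terminal]
14. n4.tag = 13  [S.fin + S.lim - 6]
15. n7.live = 18  [S.tag + 5]
16. n8.acc = false  [terminal]
17. n7.ok = -7  [C.live - 25]
18. n7.val = "mw"  ["mw"]
19. n7.acc = 2  [2]
20. n9.depth = true  [S.tag > 12]
21. n10.tag = "ny"  [terminal]
22. n11.acc = true  [terminal]
23. n9.cnt = false  [not D.depth]
24. n3.lab = 5  [C.ok + 12]
25. n3.wid = 16  [len(C.val) + 14]
26. n2.lim = -8  [A.hot + E.lab - 24]
27. n12.acc = true  [terminal]
28. n0.tag = 10  [A.lim + 18]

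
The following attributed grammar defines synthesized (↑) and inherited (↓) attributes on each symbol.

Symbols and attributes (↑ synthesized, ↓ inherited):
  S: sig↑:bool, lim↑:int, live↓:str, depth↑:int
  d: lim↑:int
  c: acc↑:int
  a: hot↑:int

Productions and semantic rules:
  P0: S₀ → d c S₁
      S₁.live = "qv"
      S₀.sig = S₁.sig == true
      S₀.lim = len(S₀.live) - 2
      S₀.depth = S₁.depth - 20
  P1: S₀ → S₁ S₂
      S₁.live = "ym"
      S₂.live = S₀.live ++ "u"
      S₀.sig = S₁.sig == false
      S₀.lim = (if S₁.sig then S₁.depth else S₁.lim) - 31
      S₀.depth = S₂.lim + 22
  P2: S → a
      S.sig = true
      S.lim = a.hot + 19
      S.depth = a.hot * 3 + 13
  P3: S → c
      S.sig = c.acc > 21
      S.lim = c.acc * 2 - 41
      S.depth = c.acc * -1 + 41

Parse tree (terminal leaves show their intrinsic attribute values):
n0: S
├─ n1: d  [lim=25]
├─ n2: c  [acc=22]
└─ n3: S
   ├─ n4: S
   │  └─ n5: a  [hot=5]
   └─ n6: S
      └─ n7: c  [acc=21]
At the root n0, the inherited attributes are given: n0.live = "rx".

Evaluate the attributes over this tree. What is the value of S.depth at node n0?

3

1. n0.live = "rx"  [given at root]
2. n1.lim = 25  [terminal]
3. n2.acc = 22  [terminal]
4. n3.live = "qv"  ["qv"]
5. n4.live = "ym"  ["ym"]
6. n5.hot = 5  [terminal]
7. n4.sig = true  [true]
8. n4.lim = 24  [a.hot + 19]
9. n4.depth = 28  [a.hot * 3 + 13]
10. n6.live = "qvu"  [S₀.live ++ "u"]
11. n7.acc = 21  [terminal]
12. n6.sig = false  [c.acc > 21]
13. n6.lim = 1  [c.acc * 2 - 41]
14. n6.depth = 20  [c.acc * -1 + 41]
15. n3.sig = false  [S₁.sig == false]
16. n3.lim = -3  [(if S₁.sig then S₁.depth else S₁.lim) - 31]
17. n3.depth = 23  [S₂.lim + 22]
18. n0.sig = false  [S₁.sig == true]
19. n0.lim = 0  [len(S₀.live) - 2]
20. n0.depth = 3  [S₁.depth - 20]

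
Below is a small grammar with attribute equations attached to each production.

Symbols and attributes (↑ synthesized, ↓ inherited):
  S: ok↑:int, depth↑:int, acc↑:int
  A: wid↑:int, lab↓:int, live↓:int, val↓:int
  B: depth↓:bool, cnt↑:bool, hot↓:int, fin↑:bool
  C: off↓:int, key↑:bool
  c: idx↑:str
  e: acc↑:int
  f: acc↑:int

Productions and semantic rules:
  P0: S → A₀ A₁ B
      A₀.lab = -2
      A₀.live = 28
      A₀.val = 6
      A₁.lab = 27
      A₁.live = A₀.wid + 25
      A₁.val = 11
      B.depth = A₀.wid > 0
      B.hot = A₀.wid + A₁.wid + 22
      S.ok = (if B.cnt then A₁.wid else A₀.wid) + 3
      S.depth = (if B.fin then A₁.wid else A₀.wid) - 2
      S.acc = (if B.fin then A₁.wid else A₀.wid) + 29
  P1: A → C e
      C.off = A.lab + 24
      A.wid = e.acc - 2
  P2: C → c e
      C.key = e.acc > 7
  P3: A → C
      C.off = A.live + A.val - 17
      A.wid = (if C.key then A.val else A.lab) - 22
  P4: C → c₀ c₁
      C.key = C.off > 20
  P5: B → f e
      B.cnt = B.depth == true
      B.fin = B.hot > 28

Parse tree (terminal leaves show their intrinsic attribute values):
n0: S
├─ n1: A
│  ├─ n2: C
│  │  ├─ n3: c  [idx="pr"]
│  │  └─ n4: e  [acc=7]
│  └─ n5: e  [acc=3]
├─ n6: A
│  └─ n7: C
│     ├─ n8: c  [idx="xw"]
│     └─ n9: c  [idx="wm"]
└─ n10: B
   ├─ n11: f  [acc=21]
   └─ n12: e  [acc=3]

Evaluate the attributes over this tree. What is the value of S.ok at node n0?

1. n1.lab = -2  [-2]
2. n1.live = 28  [28]
3. n1.val = 6  [6]
4. n2.off = 22  [A.lab + 24]
5. n3.idx = "pr"  [terminal]
6. n4.acc = 7  [terminal]
7. n2.key = false  [e.acc > 7]
8. n5.acc = 3  [terminal]
9. n1.wid = 1  [e.acc - 2]
10. n6.lab = 27  [27]
11. n6.live = 26  [A₀.wid + 25]
12. n6.val = 11  [11]
13. n7.off = 20  [A.live + A.val - 17]
14. n8.idx = "xw"  [terminal]
15. n9.idx = "wm"  [terminal]
16. n7.key = false  [C.off > 20]
17. n6.wid = 5  [(if C.key then A.val else A.lab) - 22]
18. n10.depth = true  [A₀.wid > 0]
19. n10.hot = 28  [A₀.wid + A₁.wid + 22]
20. n11.acc = 21  [terminal]
21. n12.acc = 3  [terminal]
22. n10.cnt = true  [B.depth == true]
23. n10.fin = false  [B.hot > 28]
24. n0.ok = 8  [(if B.cnt then A₁.wid else A₀.wid) + 3]
25. n0.depth = -1  [(if B.fin then A₁.wid else A₀.wid) - 2]
26. n0.acc = 30  [(if B.fin then A₁.wid else A₀.wid) + 29]

8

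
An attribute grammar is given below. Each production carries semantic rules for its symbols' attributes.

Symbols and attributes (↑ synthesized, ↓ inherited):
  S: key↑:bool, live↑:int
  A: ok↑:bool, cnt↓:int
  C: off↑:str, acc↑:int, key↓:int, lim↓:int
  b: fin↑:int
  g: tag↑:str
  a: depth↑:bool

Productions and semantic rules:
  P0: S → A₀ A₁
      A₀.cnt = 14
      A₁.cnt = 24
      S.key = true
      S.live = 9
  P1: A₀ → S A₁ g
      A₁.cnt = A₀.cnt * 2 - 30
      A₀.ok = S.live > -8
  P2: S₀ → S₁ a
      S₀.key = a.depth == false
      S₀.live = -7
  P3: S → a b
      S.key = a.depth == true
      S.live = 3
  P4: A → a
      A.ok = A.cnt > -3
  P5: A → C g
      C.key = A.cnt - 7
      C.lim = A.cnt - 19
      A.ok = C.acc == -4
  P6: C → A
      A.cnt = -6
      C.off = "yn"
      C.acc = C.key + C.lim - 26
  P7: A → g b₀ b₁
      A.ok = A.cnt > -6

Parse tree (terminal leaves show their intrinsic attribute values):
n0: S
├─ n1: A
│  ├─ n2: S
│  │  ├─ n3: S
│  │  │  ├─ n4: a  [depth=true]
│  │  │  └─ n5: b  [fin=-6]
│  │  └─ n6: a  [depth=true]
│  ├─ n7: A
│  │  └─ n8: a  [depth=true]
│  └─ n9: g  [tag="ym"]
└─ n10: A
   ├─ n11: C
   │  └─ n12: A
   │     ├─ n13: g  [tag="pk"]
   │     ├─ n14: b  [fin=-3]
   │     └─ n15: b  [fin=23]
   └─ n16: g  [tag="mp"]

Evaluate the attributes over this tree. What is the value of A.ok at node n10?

true

1. n1.cnt = 14  [14]
2. n4.depth = true  [terminal]
3. n5.fin = -6  [terminal]
4. n3.key = true  [a.depth == true]
5. n3.live = 3  [3]
6. n6.depth = true  [terminal]
7. n2.key = false  [a.depth == false]
8. n2.live = -7  [-7]
9. n7.cnt = -2  [A₀.cnt * 2 - 30]
10. n8.depth = true  [terminal]
11. n7.ok = true  [A.cnt > -3]
12. n9.tag = "ym"  [terminal]
13. n1.ok = true  [S.live > -8]
14. n10.cnt = 24  [24]
15. n11.key = 17  [A.cnt - 7]
16. n11.lim = 5  [A.cnt - 19]
17. n12.cnt = -6  [-6]
18. n13.tag = "pk"  [terminal]
19. n14.fin = -3  [terminal]
20. n15.fin = 23  [terminal]
21. n12.ok = false  [A.cnt > -6]
22. n11.off = "yn"  ["yn"]
23. n11.acc = -4  [C.key + C.lim - 26]
24. n16.tag = "mp"  [terminal]
25. n10.ok = true  [C.acc == -4]
26. n0.key = true  [true]
27. n0.live = 9  [9]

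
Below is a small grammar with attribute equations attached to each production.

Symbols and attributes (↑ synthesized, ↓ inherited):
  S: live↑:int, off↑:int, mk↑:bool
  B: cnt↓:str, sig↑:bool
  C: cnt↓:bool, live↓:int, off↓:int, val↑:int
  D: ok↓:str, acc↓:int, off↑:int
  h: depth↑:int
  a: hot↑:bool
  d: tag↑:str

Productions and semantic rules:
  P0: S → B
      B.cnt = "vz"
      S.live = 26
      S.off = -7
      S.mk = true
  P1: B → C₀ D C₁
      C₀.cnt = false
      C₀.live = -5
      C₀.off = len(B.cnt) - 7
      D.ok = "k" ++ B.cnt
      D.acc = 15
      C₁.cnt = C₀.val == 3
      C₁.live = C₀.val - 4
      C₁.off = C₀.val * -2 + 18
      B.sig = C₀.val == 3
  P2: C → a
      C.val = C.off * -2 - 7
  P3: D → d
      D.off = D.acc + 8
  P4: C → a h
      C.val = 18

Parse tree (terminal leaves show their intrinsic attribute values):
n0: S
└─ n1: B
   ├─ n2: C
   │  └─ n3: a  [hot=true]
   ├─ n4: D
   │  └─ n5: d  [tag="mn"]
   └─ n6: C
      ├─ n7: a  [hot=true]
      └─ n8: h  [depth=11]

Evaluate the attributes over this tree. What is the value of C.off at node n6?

1. n1.cnt = "vz"  ["vz"]
2. n2.cnt = false  [false]
3. n2.live = -5  [-5]
4. n2.off = -5  [len(B.cnt) - 7]
5. n3.hot = true  [terminal]
6. n2.val = 3  [C.off * -2 - 7]
7. n4.ok = "kvz"  ["k" ++ B.cnt]
8. n4.acc = 15  [15]
9. n5.tag = "mn"  [terminal]
10. n4.off = 23  [D.acc + 8]
11. n6.cnt = true  [C₀.val == 3]
12. n6.live = -1  [C₀.val - 4]
13. n6.off = 12  [C₀.val * -2 + 18]
14. n7.hot = true  [terminal]
15. n8.depth = 11  [terminal]
16. n6.val = 18  [18]
17. n1.sig = true  [C₀.val == 3]
18. n0.live = 26  [26]
19. n0.off = -7  [-7]
20. n0.mk = true  [true]

12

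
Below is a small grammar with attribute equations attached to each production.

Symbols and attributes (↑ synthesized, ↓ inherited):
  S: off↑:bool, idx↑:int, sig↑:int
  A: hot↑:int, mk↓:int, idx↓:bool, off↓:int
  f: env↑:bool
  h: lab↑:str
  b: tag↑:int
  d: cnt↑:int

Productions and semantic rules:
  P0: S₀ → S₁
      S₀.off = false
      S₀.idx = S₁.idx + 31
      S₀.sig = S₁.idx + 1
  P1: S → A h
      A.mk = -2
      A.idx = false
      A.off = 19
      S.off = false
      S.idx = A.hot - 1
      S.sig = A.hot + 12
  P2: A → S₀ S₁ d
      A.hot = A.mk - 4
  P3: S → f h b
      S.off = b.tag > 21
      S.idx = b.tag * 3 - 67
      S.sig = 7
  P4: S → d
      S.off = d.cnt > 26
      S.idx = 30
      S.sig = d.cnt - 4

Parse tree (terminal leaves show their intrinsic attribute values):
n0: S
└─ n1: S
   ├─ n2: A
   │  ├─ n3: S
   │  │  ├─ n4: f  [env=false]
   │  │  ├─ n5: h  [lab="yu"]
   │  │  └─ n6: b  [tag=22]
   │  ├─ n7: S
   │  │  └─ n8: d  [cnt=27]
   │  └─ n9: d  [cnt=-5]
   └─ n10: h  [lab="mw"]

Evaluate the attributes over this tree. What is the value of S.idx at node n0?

1. n2.mk = -2  [-2]
2. n2.idx = false  [false]
3. n2.off = 19  [19]
4. n4.env = false  [terminal]
5. n5.lab = "yu"  [terminal]
6. n6.tag = 22  [terminal]
7. n3.off = true  [b.tag > 21]
8. n3.idx = -1  [b.tag * 3 - 67]
9. n3.sig = 7  [7]
10. n8.cnt = 27  [terminal]
11. n7.off = true  [d.cnt > 26]
12. n7.idx = 30  [30]
13. n7.sig = 23  [d.cnt - 4]
14. n9.cnt = -5  [terminal]
15. n2.hot = -6  [A.mk - 4]
16. n10.lab = "mw"  [terminal]
17. n1.off = false  [false]
18. n1.idx = -7  [A.hot - 1]
19. n1.sig = 6  [A.hot + 12]
20. n0.off = false  [false]
21. n0.idx = 24  [S₁.idx + 31]
22. n0.sig = -6  [S₁.idx + 1]

24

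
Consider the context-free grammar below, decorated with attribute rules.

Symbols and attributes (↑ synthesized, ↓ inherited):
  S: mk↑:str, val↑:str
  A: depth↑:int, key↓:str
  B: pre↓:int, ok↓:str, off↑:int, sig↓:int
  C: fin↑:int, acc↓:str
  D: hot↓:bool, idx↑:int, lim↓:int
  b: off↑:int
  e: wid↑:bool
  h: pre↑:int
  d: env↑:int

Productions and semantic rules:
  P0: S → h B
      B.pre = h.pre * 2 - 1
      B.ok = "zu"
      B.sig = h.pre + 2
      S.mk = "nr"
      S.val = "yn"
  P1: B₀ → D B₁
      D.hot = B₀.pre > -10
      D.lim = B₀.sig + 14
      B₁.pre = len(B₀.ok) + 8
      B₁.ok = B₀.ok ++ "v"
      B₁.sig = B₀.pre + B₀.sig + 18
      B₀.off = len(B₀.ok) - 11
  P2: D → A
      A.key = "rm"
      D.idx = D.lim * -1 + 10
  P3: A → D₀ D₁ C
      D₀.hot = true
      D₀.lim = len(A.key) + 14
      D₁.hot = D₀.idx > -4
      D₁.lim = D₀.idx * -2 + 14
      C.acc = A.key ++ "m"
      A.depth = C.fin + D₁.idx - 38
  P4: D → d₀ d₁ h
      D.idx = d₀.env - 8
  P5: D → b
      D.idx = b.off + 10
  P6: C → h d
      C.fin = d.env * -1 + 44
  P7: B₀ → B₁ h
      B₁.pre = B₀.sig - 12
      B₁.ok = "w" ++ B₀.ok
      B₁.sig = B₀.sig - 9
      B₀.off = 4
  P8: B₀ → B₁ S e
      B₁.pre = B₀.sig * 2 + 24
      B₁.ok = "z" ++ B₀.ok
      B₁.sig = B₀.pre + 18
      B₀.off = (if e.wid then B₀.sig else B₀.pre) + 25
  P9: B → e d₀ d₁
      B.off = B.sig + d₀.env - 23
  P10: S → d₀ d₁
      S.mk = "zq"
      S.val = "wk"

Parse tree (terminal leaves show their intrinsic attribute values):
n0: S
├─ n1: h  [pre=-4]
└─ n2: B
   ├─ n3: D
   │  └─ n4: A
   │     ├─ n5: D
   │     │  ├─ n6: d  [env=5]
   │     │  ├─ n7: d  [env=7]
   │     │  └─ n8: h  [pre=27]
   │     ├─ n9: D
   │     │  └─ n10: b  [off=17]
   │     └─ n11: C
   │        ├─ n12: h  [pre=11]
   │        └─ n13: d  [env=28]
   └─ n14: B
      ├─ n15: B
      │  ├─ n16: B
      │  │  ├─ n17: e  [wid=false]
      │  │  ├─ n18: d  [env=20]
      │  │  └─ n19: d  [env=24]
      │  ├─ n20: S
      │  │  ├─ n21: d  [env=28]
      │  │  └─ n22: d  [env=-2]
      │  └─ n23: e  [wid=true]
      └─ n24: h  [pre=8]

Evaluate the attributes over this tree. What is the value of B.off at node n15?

1. n1.pre = -4  [terminal]
2. n2.pre = -9  [h.pre * 2 - 1]
3. n2.ok = "zu"  ["zu"]
4. n2.sig = -2  [h.pre + 2]
5. n3.hot = true  [B₀.pre > -10]
6. n3.lim = 12  [B₀.sig + 14]
7. n4.key = "rm"  ["rm"]
8. n5.hot = true  [true]
9. n5.lim = 16  [len(A.key) + 14]
10. n6.env = 5  [terminal]
11. n7.env = 7  [terminal]
12. n8.pre = 27  [terminal]
13. n5.idx = -3  [d₀.env - 8]
14. n9.hot = true  [D₀.idx > -4]
15. n9.lim = 20  [D₀.idx * -2 + 14]
16. n10.off = 17  [terminal]
17. n9.idx = 27  [b.off + 10]
18. n11.acc = "rmm"  [A.key ++ "m"]
19. n12.pre = 11  [terminal]
20. n13.env = 28  [terminal]
21. n11.fin = 16  [d.env * -1 + 44]
22. n4.depth = 5  [C.fin + D₁.idx - 38]
23. n3.idx = -2  [D.lim * -1 + 10]
24. n14.pre = 10  [len(B₀.ok) + 8]
25. n14.ok = "zuv"  [B₀.ok ++ "v"]
26. n14.sig = 7  [B₀.pre + B₀.sig + 18]
27. n15.pre = -5  [B₀.sig - 12]
28. n15.ok = "wzuv"  ["w" ++ B₀.ok]
29. n15.sig = -2  [B₀.sig - 9]
30. n16.pre = 20  [B₀.sig * 2 + 24]
31. n16.ok = "zwzuv"  ["z" ++ B₀.ok]
32. n16.sig = 13  [B₀.pre + 18]
33. n17.wid = false  [terminal]
34. n18.env = 20  [terminal]
35. n19.env = 24  [terminal]
36. n16.off = 10  [B.sig + d₀.env - 23]
37. n21.env = 28  [terminal]
38. n22.env = -2  [terminal]
39. n20.mk = "zq"  ["zq"]
40. n20.val = "wk"  ["wk"]
41. n23.wid = true  [terminal]
42. n15.off = 23  [(if e.wid then B₀.sig else B₀.pre) + 25]
43. n24.pre = 8  [terminal]
44. n14.off = 4  [4]
45. n2.off = -9  [len(B₀.ok) - 11]
46. n0.mk = "nr"  ["nr"]
47. n0.val = "yn"  ["yn"]

23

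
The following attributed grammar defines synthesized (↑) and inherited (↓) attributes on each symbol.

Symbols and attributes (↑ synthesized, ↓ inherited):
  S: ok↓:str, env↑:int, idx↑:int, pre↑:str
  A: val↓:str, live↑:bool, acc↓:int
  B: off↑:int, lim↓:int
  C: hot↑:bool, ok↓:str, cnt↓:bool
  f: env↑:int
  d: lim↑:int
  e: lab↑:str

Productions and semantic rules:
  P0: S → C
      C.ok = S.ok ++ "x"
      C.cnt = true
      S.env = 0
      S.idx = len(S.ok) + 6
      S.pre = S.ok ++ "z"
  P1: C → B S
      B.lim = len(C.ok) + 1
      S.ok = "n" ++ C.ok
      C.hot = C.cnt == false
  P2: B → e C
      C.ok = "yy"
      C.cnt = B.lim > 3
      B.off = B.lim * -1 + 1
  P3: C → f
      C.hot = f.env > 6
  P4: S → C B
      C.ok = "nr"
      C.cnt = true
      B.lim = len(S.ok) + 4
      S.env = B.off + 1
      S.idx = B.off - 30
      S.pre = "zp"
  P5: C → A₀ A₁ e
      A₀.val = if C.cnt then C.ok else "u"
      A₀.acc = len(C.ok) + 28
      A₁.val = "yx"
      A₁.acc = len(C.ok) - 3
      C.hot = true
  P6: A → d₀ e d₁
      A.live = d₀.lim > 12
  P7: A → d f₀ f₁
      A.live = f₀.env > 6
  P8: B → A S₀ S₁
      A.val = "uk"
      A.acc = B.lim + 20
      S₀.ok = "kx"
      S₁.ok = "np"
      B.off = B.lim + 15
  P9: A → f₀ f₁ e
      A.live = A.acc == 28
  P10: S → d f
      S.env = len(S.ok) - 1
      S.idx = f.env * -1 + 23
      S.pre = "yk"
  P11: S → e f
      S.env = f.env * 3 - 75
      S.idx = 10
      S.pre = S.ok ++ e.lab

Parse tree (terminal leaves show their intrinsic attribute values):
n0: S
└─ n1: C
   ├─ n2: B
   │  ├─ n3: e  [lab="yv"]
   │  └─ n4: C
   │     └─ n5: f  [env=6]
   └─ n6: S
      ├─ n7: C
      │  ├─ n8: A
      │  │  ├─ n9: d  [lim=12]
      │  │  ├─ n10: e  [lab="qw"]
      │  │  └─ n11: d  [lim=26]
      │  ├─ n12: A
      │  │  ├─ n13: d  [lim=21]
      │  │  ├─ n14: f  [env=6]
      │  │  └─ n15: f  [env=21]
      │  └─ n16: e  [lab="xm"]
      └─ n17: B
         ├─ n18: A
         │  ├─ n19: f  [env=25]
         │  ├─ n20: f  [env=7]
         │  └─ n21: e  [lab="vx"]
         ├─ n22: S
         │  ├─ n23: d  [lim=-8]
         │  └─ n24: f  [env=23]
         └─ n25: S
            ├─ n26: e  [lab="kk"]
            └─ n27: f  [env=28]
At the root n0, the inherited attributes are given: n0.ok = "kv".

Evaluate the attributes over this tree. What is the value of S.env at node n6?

1. n0.ok = "kv"  [given at root]
2. n1.ok = "kvx"  [S.ok ++ "x"]
3. n1.cnt = true  [true]
4. n2.lim = 4  [len(C.ok) + 1]
5. n3.lab = "yv"  [terminal]
6. n4.ok = "yy"  ["yy"]
7. n4.cnt = true  [B.lim > 3]
8. n5.env = 6  [terminal]
9. n4.hot = false  [f.env > 6]
10. n2.off = -3  [B.lim * -1 + 1]
11. n6.ok = "nkvx"  ["n" ++ C.ok]
12. n7.ok = "nr"  ["nr"]
13. n7.cnt = true  [true]
14. n8.val = "nr"  [if C.cnt then C.ok else "u"]
15. n8.acc = 30  [len(C.ok) + 28]
16. n9.lim = 12  [terminal]
17. n10.lab = "qw"  [terminal]
18. n11.lim = 26  [terminal]
19. n8.live = false  [d₀.lim > 12]
20. n12.val = "yx"  ["yx"]
21. n12.acc = -1  [len(C.ok) - 3]
22. n13.lim = 21  [terminal]
23. n14.env = 6  [terminal]
24. n15.env = 21  [terminal]
25. n12.live = false  [f₀.env > 6]
26. n16.lab = "xm"  [terminal]
27. n7.hot = true  [true]
28. n17.lim = 8  [len(S.ok) + 4]
29. n18.val = "uk"  ["uk"]
30. n18.acc = 28  [B.lim + 20]
31. n19.env = 25  [terminal]
32. n20.env = 7  [terminal]
33. n21.lab = "vx"  [terminal]
34. n18.live = true  [A.acc == 28]
35. n22.ok = "kx"  ["kx"]
36. n23.lim = -8  [terminal]
37. n24.env = 23  [terminal]
38. n22.env = 1  [len(S.ok) - 1]
39. n22.idx = 0  [f.env * -1 + 23]
40. n22.pre = "yk"  ["yk"]
41. n25.ok = "np"  ["np"]
42. n26.lab = "kk"  [terminal]
43. n27.env = 28  [terminal]
44. n25.env = 9  [f.env * 3 - 75]
45. n25.idx = 10  [10]
46. n25.pre = "npkk"  [S.ok ++ e.lab]
47. n17.off = 23  [B.lim + 15]
48. n6.env = 24  [B.off + 1]
49. n6.idx = -7  [B.off - 30]
50. n6.pre = "zp"  ["zp"]
51. n1.hot = false  [C.cnt == false]
52. n0.env = 0  [0]
53. n0.idx = 8  [len(S.ok) + 6]
54. n0.pre = "kvz"  [S.ok ++ "z"]

24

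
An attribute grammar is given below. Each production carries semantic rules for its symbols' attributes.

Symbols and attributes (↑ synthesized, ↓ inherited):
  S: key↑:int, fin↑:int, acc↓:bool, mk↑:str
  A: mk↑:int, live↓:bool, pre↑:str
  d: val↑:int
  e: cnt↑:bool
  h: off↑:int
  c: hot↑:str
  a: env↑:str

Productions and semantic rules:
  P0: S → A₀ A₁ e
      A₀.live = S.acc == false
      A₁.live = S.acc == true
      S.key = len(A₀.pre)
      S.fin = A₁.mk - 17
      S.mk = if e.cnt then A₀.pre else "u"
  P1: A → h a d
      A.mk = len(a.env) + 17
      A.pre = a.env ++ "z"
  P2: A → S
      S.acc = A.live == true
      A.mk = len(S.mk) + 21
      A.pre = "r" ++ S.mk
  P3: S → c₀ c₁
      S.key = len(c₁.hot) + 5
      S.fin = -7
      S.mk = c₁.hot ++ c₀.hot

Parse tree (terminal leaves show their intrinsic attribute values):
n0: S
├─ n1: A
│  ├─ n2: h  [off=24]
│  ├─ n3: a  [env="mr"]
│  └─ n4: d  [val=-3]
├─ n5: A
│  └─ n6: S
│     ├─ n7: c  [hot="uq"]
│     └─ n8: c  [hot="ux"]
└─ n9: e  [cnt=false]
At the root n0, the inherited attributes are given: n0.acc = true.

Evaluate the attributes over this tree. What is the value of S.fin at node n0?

1. n0.acc = true  [given at root]
2. n1.live = false  [S.acc == false]
3. n2.off = 24  [terminal]
4. n3.env = "mr"  [terminal]
5. n4.val = -3  [terminal]
6. n1.mk = 19  [len(a.env) + 17]
7. n1.pre = "mrz"  [a.env ++ "z"]
8. n5.live = true  [S.acc == true]
9. n6.acc = true  [A.live == true]
10. n7.hot = "uq"  [terminal]
11. n8.hot = "ux"  [terminal]
12. n6.key = 7  [len(c₁.hot) + 5]
13. n6.fin = -7  [-7]
14. n6.mk = "uxuq"  [c₁.hot ++ c₀.hot]
15. n5.mk = 25  [len(S.mk) + 21]
16. n5.pre = "ruxuq"  ["r" ++ S.mk]
17. n9.cnt = false  [terminal]
18. n0.key = 3  [len(A₀.pre)]
19. n0.fin = 8  [A₁.mk - 17]
20. n0.mk = "u"  [if e.cnt then A₀.pre else "u"]

8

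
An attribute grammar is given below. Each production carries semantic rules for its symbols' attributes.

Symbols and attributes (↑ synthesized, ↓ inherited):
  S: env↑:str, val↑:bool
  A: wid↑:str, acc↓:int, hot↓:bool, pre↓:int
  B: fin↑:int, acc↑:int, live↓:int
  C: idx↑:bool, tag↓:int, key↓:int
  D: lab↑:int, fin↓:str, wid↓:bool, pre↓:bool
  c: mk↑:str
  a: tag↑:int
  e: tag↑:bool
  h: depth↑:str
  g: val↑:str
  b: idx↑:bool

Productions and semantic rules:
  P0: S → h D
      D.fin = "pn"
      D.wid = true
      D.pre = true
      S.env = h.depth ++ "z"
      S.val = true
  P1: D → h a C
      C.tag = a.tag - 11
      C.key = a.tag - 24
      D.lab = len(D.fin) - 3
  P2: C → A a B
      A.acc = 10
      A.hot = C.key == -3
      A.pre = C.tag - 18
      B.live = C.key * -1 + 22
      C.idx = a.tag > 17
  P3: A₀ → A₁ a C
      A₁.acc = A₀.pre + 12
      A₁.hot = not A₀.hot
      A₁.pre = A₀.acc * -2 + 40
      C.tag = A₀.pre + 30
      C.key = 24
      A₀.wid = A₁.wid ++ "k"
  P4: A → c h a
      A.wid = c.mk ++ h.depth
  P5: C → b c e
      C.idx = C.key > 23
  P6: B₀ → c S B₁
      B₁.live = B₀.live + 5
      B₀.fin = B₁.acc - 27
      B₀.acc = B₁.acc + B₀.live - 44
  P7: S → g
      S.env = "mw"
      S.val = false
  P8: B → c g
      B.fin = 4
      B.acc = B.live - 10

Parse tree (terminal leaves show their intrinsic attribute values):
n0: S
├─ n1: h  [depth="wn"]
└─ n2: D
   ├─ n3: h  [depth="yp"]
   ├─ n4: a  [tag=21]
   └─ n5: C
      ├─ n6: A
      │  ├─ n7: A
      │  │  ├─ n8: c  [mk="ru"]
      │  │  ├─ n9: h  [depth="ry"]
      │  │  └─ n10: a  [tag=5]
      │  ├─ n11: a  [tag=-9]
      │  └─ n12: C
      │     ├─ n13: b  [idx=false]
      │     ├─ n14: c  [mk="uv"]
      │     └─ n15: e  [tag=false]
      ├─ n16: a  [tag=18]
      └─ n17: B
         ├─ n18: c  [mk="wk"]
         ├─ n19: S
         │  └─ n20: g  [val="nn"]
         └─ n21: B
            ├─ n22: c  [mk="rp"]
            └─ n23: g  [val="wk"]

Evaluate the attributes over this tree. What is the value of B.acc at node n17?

1

1. n1.depth = "wn"  [terminal]
2. n2.fin = "pn"  ["pn"]
3. n2.wid = true  [true]
4. n2.pre = true  [true]
5. n3.depth = "yp"  [terminal]
6. n4.tag = 21  [terminal]
7. n5.tag = 10  [a.tag - 11]
8. n5.key = -3  [a.tag - 24]
9. n6.acc = 10  [10]
10. n6.hot = true  [C.key == -3]
11. n6.pre = -8  [C.tag - 18]
12. n7.acc = 4  [A₀.pre + 12]
13. n7.hot = false  [not A₀.hot]
14. n7.pre = 20  [A₀.acc * -2 + 40]
15. n8.mk = "ru"  [terminal]
16. n9.depth = "ry"  [terminal]
17. n10.tag = 5  [terminal]
18. n7.wid = "rury"  [c.mk ++ h.depth]
19. n11.tag = -9  [terminal]
20. n12.tag = 22  [A₀.pre + 30]
21. n12.key = 24  [24]
22. n13.idx = false  [terminal]
23. n14.mk = "uv"  [terminal]
24. n15.tag = false  [terminal]
25. n12.idx = true  [C.key > 23]
26. n6.wid = "ruryk"  [A₁.wid ++ "k"]
27. n16.tag = 18  [terminal]
28. n17.live = 25  [C.key * -1 + 22]
29. n18.mk = "wk"  [terminal]
30. n20.val = "nn"  [terminal]
31. n19.env = "mw"  ["mw"]
32. n19.val = false  [false]
33. n21.live = 30  [B₀.live + 5]
34. n22.mk = "rp"  [terminal]
35. n23.val = "wk"  [terminal]
36. n21.fin = 4  [4]
37. n21.acc = 20  [B.live - 10]
38. n17.fin = -7  [B₁.acc - 27]
39. n17.acc = 1  [B₁.acc + B₀.live - 44]
40. n5.idx = true  [a.tag > 17]
41. n2.lab = -1  [len(D.fin) - 3]
42. n0.env = "wnz"  [h.depth ++ "z"]
43. n0.val = true  [true]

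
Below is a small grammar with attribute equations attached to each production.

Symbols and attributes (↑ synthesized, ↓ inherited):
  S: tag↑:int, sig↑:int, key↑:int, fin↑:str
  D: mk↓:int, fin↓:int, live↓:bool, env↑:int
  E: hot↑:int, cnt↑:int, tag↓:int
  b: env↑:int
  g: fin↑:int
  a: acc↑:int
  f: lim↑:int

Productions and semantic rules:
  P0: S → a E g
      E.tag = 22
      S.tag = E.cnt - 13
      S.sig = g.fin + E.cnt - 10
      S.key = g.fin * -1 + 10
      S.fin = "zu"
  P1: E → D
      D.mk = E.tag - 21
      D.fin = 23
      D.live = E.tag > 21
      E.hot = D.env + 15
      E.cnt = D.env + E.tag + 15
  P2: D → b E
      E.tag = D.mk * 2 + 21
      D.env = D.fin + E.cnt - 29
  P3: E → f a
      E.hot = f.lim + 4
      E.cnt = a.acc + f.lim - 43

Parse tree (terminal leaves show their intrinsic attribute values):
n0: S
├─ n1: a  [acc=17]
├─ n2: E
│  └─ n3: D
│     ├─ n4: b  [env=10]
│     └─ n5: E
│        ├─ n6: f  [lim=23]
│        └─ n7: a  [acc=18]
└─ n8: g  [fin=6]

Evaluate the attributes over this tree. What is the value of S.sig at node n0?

25

1. n1.acc = 17  [terminal]
2. n2.tag = 22  [22]
3. n3.mk = 1  [E.tag - 21]
4. n3.fin = 23  [23]
5. n3.live = true  [E.tag > 21]
6. n4.env = 10  [terminal]
7. n5.tag = 23  [D.mk * 2 + 21]
8. n6.lim = 23  [terminal]
9. n7.acc = 18  [terminal]
10. n5.hot = 27  [f.lim + 4]
11. n5.cnt = -2  [a.acc + f.lim - 43]
12. n3.env = -8  [D.fin + E.cnt - 29]
13. n2.hot = 7  [D.env + 15]
14. n2.cnt = 29  [D.env + E.tag + 15]
15. n8.fin = 6  [terminal]
16. n0.tag = 16  [E.cnt - 13]
17. n0.sig = 25  [g.fin + E.cnt - 10]
18. n0.key = 4  [g.fin * -1 + 10]
19. n0.fin = "zu"  ["zu"]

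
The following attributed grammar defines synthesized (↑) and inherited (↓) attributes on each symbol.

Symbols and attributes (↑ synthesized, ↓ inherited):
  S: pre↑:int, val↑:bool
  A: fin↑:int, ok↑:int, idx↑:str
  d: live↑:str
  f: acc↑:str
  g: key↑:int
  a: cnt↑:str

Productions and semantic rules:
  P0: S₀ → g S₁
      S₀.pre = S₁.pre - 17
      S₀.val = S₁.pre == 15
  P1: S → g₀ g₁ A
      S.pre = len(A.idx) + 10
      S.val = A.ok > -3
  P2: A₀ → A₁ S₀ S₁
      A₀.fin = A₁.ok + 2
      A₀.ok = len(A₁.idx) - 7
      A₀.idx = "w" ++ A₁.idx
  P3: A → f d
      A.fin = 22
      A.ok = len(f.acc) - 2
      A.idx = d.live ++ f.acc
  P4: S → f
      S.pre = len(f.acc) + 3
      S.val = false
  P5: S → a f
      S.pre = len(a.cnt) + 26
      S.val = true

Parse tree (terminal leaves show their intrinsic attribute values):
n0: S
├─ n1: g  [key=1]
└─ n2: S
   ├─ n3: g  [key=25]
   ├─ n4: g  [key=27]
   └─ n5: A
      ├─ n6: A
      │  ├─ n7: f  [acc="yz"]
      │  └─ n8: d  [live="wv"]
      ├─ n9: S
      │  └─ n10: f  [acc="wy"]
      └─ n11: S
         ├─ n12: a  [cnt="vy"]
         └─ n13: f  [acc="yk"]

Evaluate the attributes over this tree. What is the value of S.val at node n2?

false

1. n1.key = 1  [terminal]
2. n3.key = 25  [terminal]
3. n4.key = 27  [terminal]
4. n7.acc = "yz"  [terminal]
5. n8.live = "wv"  [terminal]
6. n6.fin = 22  [22]
7. n6.ok = 0  [len(f.acc) - 2]
8. n6.idx = "wvyz"  [d.live ++ f.acc]
9. n10.acc = "wy"  [terminal]
10. n9.pre = 5  [len(f.acc) + 3]
11. n9.val = false  [false]
12. n12.cnt = "vy"  [terminal]
13. n13.acc = "yk"  [terminal]
14. n11.pre = 28  [len(a.cnt) + 26]
15. n11.val = true  [true]
16. n5.fin = 2  [A₁.ok + 2]
17. n5.ok = -3  [len(A₁.idx) - 7]
18. n5.idx = "wwvyz"  ["w" ++ A₁.idx]
19. n2.pre = 15  [len(A.idx) + 10]
20. n2.val = false  [A.ok > -3]
21. n0.pre = -2  [S₁.pre - 17]
22. n0.val = true  [S₁.pre == 15]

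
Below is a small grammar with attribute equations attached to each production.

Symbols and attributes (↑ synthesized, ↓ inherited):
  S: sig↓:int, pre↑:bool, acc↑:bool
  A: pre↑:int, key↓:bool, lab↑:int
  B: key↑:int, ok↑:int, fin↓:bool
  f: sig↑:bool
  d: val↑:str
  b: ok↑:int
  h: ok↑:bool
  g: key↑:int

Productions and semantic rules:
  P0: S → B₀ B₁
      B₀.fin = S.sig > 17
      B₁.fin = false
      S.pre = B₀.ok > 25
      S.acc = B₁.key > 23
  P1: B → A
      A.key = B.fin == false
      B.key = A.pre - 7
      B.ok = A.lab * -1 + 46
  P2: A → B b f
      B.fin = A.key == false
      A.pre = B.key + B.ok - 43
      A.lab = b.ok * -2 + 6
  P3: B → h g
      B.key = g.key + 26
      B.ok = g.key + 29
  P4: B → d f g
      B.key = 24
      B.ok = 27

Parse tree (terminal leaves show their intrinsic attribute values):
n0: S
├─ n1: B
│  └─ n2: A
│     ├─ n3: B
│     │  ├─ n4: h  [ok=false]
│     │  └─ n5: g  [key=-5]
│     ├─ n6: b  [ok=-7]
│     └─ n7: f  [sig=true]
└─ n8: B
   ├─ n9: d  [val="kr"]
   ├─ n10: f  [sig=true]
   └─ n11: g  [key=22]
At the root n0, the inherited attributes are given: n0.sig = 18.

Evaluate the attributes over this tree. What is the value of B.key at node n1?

-5

1. n0.sig = 18  [given at root]
2. n1.fin = true  [S.sig > 17]
3. n2.key = false  [B.fin == false]
4. n3.fin = true  [A.key == false]
5. n4.ok = false  [terminal]
6. n5.key = -5  [terminal]
7. n3.key = 21  [g.key + 26]
8. n3.ok = 24  [g.key + 29]
9. n6.ok = -7  [terminal]
10. n7.sig = true  [terminal]
11. n2.pre = 2  [B.key + B.ok - 43]
12. n2.lab = 20  [b.ok * -2 + 6]
13. n1.key = -5  [A.pre - 7]
14. n1.ok = 26  [A.lab * -1 + 46]
15. n8.fin = false  [false]
16. n9.val = "kr"  [terminal]
17. n10.sig = true  [terminal]
18. n11.key = 22  [terminal]
19. n8.key = 24  [24]
20. n8.ok = 27  [27]
21. n0.pre = true  [B₀.ok > 25]
22. n0.acc = true  [B₁.key > 23]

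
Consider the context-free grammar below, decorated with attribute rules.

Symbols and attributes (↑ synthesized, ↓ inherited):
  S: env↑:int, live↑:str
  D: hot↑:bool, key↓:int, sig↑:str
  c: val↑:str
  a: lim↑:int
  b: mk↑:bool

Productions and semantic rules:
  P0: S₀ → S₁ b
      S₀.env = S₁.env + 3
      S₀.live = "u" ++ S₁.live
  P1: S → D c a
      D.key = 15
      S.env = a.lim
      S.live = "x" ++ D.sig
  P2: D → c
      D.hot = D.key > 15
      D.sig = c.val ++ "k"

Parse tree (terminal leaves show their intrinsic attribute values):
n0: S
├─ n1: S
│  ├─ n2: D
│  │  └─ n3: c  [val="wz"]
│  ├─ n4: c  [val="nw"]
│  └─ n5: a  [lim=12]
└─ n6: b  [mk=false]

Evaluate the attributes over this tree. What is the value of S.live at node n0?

"uxwzk"

1. n2.key = 15  [15]
2. n3.val = "wz"  [terminal]
3. n2.hot = false  [D.key > 15]
4. n2.sig = "wzk"  [c.val ++ "k"]
5. n4.val = "nw"  [terminal]
6. n5.lim = 12  [terminal]
7. n1.env = 12  [a.lim]
8. n1.live = "xwzk"  ["x" ++ D.sig]
9. n6.mk = false  [terminal]
10. n0.env = 15  [S₁.env + 3]
11. n0.live = "uxwzk"  ["u" ++ S₁.live]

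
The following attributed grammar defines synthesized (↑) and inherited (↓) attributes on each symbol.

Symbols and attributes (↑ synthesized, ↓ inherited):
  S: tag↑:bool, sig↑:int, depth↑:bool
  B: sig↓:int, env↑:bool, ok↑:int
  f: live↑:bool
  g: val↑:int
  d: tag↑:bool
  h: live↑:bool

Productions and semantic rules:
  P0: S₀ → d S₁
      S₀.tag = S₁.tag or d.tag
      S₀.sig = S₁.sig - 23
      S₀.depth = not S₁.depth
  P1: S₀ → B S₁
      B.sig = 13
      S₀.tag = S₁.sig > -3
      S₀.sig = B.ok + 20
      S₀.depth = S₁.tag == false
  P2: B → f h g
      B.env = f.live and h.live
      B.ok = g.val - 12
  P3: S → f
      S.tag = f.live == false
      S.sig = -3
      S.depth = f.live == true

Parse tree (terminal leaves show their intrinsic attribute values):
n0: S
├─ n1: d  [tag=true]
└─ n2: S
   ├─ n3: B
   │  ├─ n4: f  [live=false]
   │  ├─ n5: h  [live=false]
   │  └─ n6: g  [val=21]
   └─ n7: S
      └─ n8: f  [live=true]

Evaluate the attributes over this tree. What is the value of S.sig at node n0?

1. n1.tag = true  [terminal]
2. n3.sig = 13  [13]
3. n4.live = false  [terminal]
4. n5.live = false  [terminal]
5. n6.val = 21  [terminal]
6. n3.env = false  [f.live and h.live]
7. n3.ok = 9  [g.val - 12]
8. n8.live = true  [terminal]
9. n7.tag = false  [f.live == false]
10. n7.sig = -3  [-3]
11. n7.depth = true  [f.live == true]
12. n2.tag = false  [S₁.sig > -3]
13. n2.sig = 29  [B.ok + 20]
14. n2.depth = true  [S₁.tag == false]
15. n0.tag = true  [S₁.tag or d.tag]
16. n0.sig = 6  [S₁.sig - 23]
17. n0.depth = false  [not S₁.depth]

6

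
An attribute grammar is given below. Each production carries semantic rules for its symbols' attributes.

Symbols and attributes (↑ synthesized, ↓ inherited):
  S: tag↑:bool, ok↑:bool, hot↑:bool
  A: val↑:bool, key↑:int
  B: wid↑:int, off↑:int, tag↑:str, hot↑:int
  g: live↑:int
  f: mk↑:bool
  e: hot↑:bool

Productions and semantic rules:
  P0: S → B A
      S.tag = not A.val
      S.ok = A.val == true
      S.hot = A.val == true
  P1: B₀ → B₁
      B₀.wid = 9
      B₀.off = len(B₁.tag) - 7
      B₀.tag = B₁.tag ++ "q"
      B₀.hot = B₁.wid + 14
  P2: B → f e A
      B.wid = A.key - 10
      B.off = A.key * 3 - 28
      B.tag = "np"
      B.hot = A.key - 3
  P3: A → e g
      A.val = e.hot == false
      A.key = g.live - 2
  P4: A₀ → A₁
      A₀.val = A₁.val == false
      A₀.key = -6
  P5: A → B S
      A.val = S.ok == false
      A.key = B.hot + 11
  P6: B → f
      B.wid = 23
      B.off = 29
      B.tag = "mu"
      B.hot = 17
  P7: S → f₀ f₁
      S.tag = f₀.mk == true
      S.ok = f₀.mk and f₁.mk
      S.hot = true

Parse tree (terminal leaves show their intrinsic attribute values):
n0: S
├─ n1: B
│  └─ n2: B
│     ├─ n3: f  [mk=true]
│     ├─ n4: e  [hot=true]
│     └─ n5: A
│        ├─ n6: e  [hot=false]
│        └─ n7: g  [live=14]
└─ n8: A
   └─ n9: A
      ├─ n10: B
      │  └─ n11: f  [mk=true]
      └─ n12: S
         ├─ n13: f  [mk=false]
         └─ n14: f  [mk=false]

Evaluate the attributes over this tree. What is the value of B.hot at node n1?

1. n3.mk = true  [terminal]
2. n4.hot = true  [terminal]
3. n6.hot = false  [terminal]
4. n7.live = 14  [terminal]
5. n5.val = true  [e.hot == false]
6. n5.key = 12  [g.live - 2]
7. n2.wid = 2  [A.key - 10]
8. n2.off = 8  [A.key * 3 - 28]
9. n2.tag = "np"  ["np"]
10. n2.hot = 9  [A.key - 3]
11. n1.wid = 9  [9]
12. n1.off = -5  [len(B₁.tag) - 7]
13. n1.tag = "npq"  [B₁.tag ++ "q"]
14. n1.hot = 16  [B₁.wid + 14]
15. n11.mk = true  [terminal]
16. n10.wid = 23  [23]
17. n10.off = 29  [29]
18. n10.tag = "mu"  ["mu"]
19. n10.hot = 17  [17]
20. n13.mk = false  [terminal]
21. n14.mk = false  [terminal]
22. n12.tag = false  [f₀.mk == true]
23. n12.ok = false  [f₀.mk and f₁.mk]
24. n12.hot = true  [true]
25. n9.val = true  [S.ok == false]
26. n9.key = 28  [B.hot + 11]
27. n8.val = false  [A₁.val == false]
28. n8.key = -6  [-6]
29. n0.tag = true  [not A.val]
30. n0.ok = false  [A.val == true]
31. n0.hot = false  [A.val == true]

16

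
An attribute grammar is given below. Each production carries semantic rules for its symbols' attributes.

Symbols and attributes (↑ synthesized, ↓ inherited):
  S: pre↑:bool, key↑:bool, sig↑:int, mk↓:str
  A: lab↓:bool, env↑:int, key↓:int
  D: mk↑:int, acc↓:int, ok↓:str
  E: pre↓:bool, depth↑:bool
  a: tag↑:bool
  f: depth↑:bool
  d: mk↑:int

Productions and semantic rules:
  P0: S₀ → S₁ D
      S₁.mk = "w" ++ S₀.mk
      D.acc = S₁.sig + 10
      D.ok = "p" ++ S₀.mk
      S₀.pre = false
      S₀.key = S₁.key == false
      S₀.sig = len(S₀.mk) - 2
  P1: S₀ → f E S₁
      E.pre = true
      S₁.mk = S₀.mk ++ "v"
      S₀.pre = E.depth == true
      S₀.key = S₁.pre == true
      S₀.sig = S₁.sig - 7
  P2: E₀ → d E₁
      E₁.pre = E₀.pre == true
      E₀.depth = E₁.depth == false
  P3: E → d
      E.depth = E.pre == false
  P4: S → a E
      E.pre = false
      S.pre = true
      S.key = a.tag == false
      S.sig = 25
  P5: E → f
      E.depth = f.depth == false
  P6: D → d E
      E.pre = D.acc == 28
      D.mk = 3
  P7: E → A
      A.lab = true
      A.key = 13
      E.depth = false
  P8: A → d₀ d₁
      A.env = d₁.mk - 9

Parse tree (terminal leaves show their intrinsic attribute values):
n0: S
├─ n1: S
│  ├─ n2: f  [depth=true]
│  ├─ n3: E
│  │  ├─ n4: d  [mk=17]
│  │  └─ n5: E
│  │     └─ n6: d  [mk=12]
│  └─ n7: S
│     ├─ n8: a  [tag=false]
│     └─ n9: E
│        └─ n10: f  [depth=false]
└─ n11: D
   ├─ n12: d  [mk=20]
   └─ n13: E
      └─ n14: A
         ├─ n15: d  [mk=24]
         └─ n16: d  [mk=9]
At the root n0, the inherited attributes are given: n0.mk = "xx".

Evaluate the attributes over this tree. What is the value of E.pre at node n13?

true

1. n0.mk = "xx"  [given at root]
2. n1.mk = "wxx"  ["w" ++ S₀.mk]
3. n2.depth = true  [terminal]
4. n3.pre = true  [true]
5. n4.mk = 17  [terminal]
6. n5.pre = true  [E₀.pre == true]
7. n6.mk = 12  [terminal]
8. n5.depth = false  [E.pre == false]
9. n3.depth = true  [E₁.depth == false]
10. n7.mk = "wxxv"  [S₀.mk ++ "v"]
11. n8.tag = false  [terminal]
12. n9.pre = false  [false]
13. n10.depth = false  [terminal]
14. n9.depth = true  [f.depth == false]
15. n7.pre = true  [true]
16. n7.key = true  [a.tag == false]
17. n7.sig = 25  [25]
18. n1.pre = true  [E.depth == true]
19. n1.key = true  [S₁.pre == true]
20. n1.sig = 18  [S₁.sig - 7]
21. n11.acc = 28  [S₁.sig + 10]
22. n11.ok = "pxx"  ["p" ++ S₀.mk]
23. n12.mk = 20  [terminal]
24. n13.pre = true  [D.acc == 28]
25. n14.lab = true  [true]
26. n14.key = 13  [13]
27. n15.mk = 24  [terminal]
28. n16.mk = 9  [terminal]
29. n14.env = 0  [d₁.mk - 9]
30. n13.depth = false  [false]
31. n11.mk = 3  [3]
32. n0.pre = false  [false]
33. n0.key = false  [S₁.key == false]
34. n0.sig = 0  [len(S₀.mk) - 2]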